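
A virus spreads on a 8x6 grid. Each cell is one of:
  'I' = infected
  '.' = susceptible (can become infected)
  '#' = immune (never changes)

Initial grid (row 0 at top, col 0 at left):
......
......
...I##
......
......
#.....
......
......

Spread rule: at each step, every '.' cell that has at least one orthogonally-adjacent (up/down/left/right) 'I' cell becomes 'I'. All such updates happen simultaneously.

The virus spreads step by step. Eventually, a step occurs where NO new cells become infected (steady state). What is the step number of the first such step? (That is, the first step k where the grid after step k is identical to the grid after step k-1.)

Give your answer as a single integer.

Answer: 9

Derivation:
Step 0 (initial): 1 infected
Step 1: +3 new -> 4 infected
Step 2: +7 new -> 11 infected
Step 3: +10 new -> 21 infected
Step 4: +9 new -> 30 infected
Step 5: +7 new -> 37 infected
Step 6: +4 new -> 41 infected
Step 7: +3 new -> 44 infected
Step 8: +1 new -> 45 infected
Step 9: +0 new -> 45 infected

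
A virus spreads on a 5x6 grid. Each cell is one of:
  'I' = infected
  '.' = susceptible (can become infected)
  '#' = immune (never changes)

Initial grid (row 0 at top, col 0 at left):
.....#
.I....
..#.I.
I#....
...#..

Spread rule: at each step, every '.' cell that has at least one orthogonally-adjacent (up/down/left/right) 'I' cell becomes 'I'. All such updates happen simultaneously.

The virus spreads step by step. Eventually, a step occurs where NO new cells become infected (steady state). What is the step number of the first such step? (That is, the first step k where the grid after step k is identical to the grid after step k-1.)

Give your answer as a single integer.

Answer: 4

Derivation:
Step 0 (initial): 3 infected
Step 1: +10 new -> 13 infected
Step 2: +9 new -> 22 infected
Step 3: +4 new -> 26 infected
Step 4: +0 new -> 26 infected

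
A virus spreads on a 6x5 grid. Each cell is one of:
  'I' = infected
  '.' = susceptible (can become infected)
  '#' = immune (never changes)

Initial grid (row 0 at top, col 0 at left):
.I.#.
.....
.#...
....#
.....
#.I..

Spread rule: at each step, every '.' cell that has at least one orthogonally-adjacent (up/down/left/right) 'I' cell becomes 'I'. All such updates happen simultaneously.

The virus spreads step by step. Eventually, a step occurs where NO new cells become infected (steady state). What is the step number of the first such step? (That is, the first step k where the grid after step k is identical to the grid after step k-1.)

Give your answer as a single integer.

Step 0 (initial): 2 infected
Step 1: +6 new -> 8 infected
Step 2: +6 new -> 14 infected
Step 3: +7 new -> 21 infected
Step 4: +3 new -> 24 infected
Step 5: +2 new -> 26 infected
Step 6: +0 new -> 26 infected

Answer: 6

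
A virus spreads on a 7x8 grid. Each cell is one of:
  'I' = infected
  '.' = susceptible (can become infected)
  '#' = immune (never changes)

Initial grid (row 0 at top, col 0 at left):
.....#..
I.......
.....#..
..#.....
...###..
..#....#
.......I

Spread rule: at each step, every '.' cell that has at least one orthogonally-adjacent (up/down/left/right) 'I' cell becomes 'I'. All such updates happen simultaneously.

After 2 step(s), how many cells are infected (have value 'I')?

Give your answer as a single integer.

Step 0 (initial): 2 infected
Step 1: +4 new -> 6 infected
Step 2: +6 new -> 12 infected

Answer: 12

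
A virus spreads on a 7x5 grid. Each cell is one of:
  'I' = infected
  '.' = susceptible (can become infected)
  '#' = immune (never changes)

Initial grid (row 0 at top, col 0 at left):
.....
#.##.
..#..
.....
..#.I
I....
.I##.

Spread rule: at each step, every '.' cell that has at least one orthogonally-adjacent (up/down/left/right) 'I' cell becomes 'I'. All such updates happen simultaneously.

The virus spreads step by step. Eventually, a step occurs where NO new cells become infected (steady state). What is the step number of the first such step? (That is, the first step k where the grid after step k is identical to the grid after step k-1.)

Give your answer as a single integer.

Step 0 (initial): 3 infected
Step 1: +6 new -> 9 infected
Step 2: +7 new -> 16 infected
Step 3: +5 new -> 21 infected
Step 4: +2 new -> 23 infected
Step 5: +2 new -> 25 infected
Step 6: +2 new -> 27 infected
Step 7: +1 new -> 28 infected
Step 8: +0 new -> 28 infected

Answer: 8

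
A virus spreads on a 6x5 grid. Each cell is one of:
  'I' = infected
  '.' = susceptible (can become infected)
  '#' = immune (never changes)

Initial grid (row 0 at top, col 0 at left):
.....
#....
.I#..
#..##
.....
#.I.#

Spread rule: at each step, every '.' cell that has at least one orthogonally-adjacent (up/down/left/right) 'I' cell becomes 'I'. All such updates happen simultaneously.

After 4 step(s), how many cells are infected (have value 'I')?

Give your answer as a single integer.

Step 0 (initial): 2 infected
Step 1: +6 new -> 8 infected
Step 2: +5 new -> 13 infected
Step 3: +5 new -> 18 infected
Step 4: +3 new -> 21 infected

Answer: 21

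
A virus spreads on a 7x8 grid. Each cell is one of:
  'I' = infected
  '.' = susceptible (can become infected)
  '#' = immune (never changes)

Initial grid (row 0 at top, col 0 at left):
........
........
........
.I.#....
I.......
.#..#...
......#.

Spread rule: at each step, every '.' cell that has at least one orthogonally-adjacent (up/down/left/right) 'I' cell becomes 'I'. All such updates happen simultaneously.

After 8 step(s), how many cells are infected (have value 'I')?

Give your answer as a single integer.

Answer: 50

Derivation:
Step 0 (initial): 2 infected
Step 1: +5 new -> 7 infected
Step 2: +5 new -> 12 infected
Step 3: +7 new -> 19 infected
Step 4: +7 new -> 26 infected
Step 5: +6 new -> 32 infected
Step 6: +7 new -> 39 infected
Step 7: +7 new -> 46 infected
Step 8: +4 new -> 50 infected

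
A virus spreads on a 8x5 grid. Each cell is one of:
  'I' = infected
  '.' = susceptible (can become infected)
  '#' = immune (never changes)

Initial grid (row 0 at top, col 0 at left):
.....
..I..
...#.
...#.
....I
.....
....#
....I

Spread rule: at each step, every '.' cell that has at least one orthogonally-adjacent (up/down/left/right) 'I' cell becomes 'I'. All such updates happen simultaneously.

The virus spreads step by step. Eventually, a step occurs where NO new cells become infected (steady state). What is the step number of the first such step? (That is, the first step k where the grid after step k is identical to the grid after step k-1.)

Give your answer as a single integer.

Step 0 (initial): 3 infected
Step 1: +8 new -> 11 infected
Step 2: +11 new -> 22 infected
Step 3: +8 new -> 30 infected
Step 4: +5 new -> 35 infected
Step 5: +2 new -> 37 infected
Step 6: +0 new -> 37 infected

Answer: 6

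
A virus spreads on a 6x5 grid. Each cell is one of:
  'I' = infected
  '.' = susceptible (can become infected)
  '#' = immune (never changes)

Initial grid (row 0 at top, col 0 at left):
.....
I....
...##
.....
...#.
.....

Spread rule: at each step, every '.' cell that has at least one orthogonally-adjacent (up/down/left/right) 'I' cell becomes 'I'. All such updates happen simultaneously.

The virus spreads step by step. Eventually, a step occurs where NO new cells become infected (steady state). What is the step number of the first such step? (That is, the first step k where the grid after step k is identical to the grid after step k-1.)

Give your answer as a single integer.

Step 0 (initial): 1 infected
Step 1: +3 new -> 4 infected
Step 2: +4 new -> 8 infected
Step 3: +5 new -> 13 infected
Step 4: +5 new -> 18 infected
Step 5: +4 new -> 22 infected
Step 6: +2 new -> 24 infected
Step 7: +2 new -> 26 infected
Step 8: +1 new -> 27 infected
Step 9: +0 new -> 27 infected

Answer: 9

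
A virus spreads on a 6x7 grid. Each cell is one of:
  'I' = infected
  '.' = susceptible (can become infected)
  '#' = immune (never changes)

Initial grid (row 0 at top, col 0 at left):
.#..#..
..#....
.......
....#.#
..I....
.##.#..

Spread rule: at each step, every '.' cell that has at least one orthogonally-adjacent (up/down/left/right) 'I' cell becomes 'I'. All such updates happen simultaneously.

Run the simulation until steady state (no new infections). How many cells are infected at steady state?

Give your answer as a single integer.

Answer: 34

Derivation:
Step 0 (initial): 1 infected
Step 1: +3 new -> 4 infected
Step 2: +6 new -> 10 infected
Step 3: +5 new -> 15 infected
Step 4: +7 new -> 22 infected
Step 5: +5 new -> 27 infected
Step 6: +4 new -> 31 infected
Step 7: +2 new -> 33 infected
Step 8: +1 new -> 34 infected
Step 9: +0 new -> 34 infected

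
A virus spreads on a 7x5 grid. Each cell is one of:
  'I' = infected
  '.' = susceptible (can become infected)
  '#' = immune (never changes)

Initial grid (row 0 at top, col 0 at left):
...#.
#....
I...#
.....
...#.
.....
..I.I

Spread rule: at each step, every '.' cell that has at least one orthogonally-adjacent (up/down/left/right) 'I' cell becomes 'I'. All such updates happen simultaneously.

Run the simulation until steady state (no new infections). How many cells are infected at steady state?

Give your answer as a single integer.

Answer: 31

Derivation:
Step 0 (initial): 3 infected
Step 1: +6 new -> 9 infected
Step 2: +9 new -> 18 infected
Step 3: +7 new -> 25 infected
Step 4: +4 new -> 29 infected
Step 5: +1 new -> 30 infected
Step 6: +1 new -> 31 infected
Step 7: +0 new -> 31 infected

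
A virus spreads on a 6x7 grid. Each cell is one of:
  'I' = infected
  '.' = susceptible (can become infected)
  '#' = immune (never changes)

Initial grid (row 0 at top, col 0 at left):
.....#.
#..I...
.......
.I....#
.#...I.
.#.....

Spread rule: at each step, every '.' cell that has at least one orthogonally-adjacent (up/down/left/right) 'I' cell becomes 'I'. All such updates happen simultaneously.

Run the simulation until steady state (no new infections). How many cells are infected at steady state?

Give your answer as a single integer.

Step 0 (initial): 3 infected
Step 1: +11 new -> 14 infected
Step 2: +15 new -> 29 infected
Step 3: +6 new -> 35 infected
Step 4: +2 new -> 37 infected
Step 5: +0 new -> 37 infected

Answer: 37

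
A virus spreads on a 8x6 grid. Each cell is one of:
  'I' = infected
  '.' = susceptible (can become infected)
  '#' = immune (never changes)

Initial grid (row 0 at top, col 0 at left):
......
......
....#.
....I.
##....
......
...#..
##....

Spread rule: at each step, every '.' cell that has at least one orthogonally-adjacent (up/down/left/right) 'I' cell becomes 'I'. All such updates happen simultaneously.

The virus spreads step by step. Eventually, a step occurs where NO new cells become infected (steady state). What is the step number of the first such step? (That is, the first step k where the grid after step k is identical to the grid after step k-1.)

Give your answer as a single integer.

Step 0 (initial): 1 infected
Step 1: +3 new -> 4 infected
Step 2: +6 new -> 10 infected
Step 3: +8 new -> 18 infected
Step 4: +9 new -> 27 infected
Step 5: +8 new -> 35 infected
Step 6: +5 new -> 40 infected
Step 7: +2 new -> 42 infected
Step 8: +0 new -> 42 infected

Answer: 8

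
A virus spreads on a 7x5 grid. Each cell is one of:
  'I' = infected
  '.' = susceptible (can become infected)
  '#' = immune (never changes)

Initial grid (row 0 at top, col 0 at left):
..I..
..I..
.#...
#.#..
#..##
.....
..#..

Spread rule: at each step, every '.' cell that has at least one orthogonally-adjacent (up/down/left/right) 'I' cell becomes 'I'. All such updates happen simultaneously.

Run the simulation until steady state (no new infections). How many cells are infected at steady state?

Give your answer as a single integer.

Step 0 (initial): 2 infected
Step 1: +5 new -> 7 infected
Step 2: +5 new -> 12 infected
Step 3: +3 new -> 15 infected
Step 4: +1 new -> 16 infected
Step 5: +0 new -> 16 infected

Answer: 16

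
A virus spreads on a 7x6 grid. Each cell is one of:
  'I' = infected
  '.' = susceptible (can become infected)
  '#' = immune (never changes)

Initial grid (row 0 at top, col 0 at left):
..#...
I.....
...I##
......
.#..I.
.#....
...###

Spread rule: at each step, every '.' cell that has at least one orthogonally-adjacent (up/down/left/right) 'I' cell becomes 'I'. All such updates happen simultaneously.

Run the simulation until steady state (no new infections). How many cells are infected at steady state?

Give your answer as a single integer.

Step 0 (initial): 3 infected
Step 1: +10 new -> 13 infected
Step 2: +11 new -> 24 infected
Step 3: +5 new -> 29 infected
Step 4: +3 new -> 32 infected
Step 5: +2 new -> 34 infected
Step 6: +0 new -> 34 infected

Answer: 34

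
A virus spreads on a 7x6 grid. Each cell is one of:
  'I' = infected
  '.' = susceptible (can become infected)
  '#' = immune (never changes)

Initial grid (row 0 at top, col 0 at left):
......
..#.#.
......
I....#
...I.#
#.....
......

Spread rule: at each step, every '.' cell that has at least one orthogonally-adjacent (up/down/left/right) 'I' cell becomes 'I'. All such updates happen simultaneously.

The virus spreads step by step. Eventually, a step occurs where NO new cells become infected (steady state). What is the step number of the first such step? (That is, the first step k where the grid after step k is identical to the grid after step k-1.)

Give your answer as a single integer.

Step 0 (initial): 2 infected
Step 1: +7 new -> 9 infected
Step 2: +9 new -> 18 infected
Step 3: +9 new -> 27 infected
Step 4: +5 new -> 32 infected
Step 5: +4 new -> 36 infected
Step 6: +1 new -> 37 infected
Step 7: +0 new -> 37 infected

Answer: 7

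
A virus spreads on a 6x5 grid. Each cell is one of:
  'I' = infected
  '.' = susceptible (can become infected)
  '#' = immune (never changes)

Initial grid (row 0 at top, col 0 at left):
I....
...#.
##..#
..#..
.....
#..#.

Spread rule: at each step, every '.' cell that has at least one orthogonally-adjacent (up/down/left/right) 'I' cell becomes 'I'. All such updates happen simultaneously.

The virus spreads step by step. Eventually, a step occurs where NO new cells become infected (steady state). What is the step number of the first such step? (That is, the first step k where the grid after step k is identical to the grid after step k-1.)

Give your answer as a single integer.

Answer: 12

Derivation:
Step 0 (initial): 1 infected
Step 1: +2 new -> 3 infected
Step 2: +2 new -> 5 infected
Step 3: +2 new -> 7 infected
Step 4: +2 new -> 9 infected
Step 5: +2 new -> 11 infected
Step 6: +1 new -> 12 infected
Step 7: +2 new -> 14 infected
Step 8: +2 new -> 16 infected
Step 9: +3 new -> 19 infected
Step 10: +3 new -> 22 infected
Step 11: +1 new -> 23 infected
Step 12: +0 new -> 23 infected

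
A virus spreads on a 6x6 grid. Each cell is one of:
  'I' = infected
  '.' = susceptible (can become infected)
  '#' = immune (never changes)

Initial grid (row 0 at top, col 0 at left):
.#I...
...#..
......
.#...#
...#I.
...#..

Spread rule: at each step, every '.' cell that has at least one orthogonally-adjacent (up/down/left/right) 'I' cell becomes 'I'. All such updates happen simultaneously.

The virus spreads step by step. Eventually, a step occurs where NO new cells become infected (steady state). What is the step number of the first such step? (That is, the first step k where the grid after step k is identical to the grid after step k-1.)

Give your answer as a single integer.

Answer: 8

Derivation:
Step 0 (initial): 2 infected
Step 1: +5 new -> 7 infected
Step 2: +6 new -> 13 infected
Step 3: +7 new -> 20 infected
Step 4: +4 new -> 24 infected
Step 5: +3 new -> 27 infected
Step 6: +2 new -> 29 infected
Step 7: +1 new -> 30 infected
Step 8: +0 new -> 30 infected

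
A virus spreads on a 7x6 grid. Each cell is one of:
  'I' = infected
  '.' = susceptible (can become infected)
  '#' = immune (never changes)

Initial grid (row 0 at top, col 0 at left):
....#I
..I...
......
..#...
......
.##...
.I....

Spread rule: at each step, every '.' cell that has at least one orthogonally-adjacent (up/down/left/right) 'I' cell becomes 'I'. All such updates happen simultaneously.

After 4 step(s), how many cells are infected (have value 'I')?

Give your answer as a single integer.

Step 0 (initial): 3 infected
Step 1: +7 new -> 10 infected
Step 2: +9 new -> 19 infected
Step 3: +9 new -> 28 infected
Step 4: +7 new -> 35 infected

Answer: 35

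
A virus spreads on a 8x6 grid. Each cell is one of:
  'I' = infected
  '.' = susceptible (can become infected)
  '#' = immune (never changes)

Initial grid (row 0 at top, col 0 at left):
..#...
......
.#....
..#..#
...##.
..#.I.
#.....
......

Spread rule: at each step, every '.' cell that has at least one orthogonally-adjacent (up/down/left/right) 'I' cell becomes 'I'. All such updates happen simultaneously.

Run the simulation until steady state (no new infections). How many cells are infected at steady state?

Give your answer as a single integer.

Answer: 40

Derivation:
Step 0 (initial): 1 infected
Step 1: +3 new -> 4 infected
Step 2: +4 new -> 8 infected
Step 3: +3 new -> 11 infected
Step 4: +2 new -> 13 infected
Step 5: +2 new -> 15 infected
Step 6: +3 new -> 18 infected
Step 7: +3 new -> 21 infected
Step 8: +1 new -> 22 infected
Step 9: +1 new -> 23 infected
Step 10: +1 new -> 24 infected
Step 11: +2 new -> 26 infected
Step 12: +2 new -> 28 infected
Step 13: +2 new -> 30 infected
Step 14: +3 new -> 33 infected
Step 15: +4 new -> 37 infected
Step 16: +3 new -> 40 infected
Step 17: +0 new -> 40 infected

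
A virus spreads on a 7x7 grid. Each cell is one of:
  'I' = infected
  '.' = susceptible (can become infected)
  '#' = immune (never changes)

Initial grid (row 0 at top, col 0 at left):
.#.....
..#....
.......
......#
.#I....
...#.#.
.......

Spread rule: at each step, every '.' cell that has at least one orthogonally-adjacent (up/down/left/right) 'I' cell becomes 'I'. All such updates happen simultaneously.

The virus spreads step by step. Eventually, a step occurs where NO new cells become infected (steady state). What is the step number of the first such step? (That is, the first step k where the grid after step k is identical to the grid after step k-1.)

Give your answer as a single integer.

Step 0 (initial): 1 infected
Step 1: +3 new -> 4 infected
Step 2: +6 new -> 10 infected
Step 3: +9 new -> 19 infected
Step 4: +9 new -> 28 infected
Step 5: +6 new -> 34 infected
Step 6: +6 new -> 40 infected
Step 7: +2 new -> 42 infected
Step 8: +1 new -> 43 infected
Step 9: +0 new -> 43 infected

Answer: 9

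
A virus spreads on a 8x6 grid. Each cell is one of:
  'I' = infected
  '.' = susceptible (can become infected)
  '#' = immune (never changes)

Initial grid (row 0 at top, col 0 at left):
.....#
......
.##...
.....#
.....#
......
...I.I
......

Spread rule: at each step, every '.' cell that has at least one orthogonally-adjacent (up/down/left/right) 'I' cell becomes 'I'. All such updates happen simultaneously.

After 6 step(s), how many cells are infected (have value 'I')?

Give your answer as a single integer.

Step 0 (initial): 2 infected
Step 1: +6 new -> 8 infected
Step 2: +6 new -> 14 infected
Step 3: +6 new -> 20 infected
Step 4: +6 new -> 26 infected
Step 5: +4 new -> 30 infected
Step 6: +5 new -> 35 infected

Answer: 35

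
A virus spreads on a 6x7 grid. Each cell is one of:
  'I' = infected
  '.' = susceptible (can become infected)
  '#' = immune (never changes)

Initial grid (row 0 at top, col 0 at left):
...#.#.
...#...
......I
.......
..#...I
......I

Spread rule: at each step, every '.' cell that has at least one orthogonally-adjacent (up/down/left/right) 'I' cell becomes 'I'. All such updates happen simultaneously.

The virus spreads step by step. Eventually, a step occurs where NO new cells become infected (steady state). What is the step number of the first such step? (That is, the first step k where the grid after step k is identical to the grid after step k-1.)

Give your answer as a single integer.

Step 0 (initial): 3 infected
Step 1: +5 new -> 8 infected
Step 2: +6 new -> 14 infected
Step 3: +5 new -> 19 infected
Step 4: +4 new -> 23 infected
Step 5: +4 new -> 27 infected
Step 6: +6 new -> 33 infected
Step 7: +4 new -> 37 infected
Step 8: +1 new -> 38 infected
Step 9: +0 new -> 38 infected

Answer: 9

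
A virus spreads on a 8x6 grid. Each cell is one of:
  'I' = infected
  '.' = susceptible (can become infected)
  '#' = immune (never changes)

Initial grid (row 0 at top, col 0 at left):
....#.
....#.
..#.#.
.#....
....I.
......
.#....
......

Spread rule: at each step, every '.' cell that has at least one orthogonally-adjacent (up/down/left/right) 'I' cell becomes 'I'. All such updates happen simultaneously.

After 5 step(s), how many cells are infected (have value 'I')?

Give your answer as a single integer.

Step 0 (initial): 1 infected
Step 1: +4 new -> 5 infected
Step 2: +6 new -> 11 infected
Step 3: +8 new -> 19 infected
Step 4: +7 new -> 26 infected
Step 5: +6 new -> 32 infected

Answer: 32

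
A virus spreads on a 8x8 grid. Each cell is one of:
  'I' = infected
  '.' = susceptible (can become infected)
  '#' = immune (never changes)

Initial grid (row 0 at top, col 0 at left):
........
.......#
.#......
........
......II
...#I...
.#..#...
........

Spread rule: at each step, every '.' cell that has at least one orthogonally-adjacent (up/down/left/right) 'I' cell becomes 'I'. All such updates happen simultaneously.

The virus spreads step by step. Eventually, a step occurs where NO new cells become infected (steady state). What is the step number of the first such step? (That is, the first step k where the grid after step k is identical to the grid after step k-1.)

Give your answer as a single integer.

Step 0 (initial): 3 infected
Step 1: +7 new -> 10 infected
Step 2: +8 new -> 18 infected
Step 3: +8 new -> 26 infected
Step 4: +8 new -> 34 infected
Step 5: +10 new -> 44 infected
Step 6: +6 new -> 50 infected
Step 7: +5 new -> 55 infected
Step 8: +3 new -> 58 infected
Step 9: +1 new -> 59 infected
Step 10: +0 new -> 59 infected

Answer: 10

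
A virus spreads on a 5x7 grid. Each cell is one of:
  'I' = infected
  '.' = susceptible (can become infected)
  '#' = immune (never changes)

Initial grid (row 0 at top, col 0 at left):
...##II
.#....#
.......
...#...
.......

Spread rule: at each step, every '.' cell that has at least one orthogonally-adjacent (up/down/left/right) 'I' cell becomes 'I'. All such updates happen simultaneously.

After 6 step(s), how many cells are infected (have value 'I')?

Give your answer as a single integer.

Answer: 22

Derivation:
Step 0 (initial): 2 infected
Step 1: +1 new -> 3 infected
Step 2: +2 new -> 5 infected
Step 3: +4 new -> 9 infected
Step 4: +5 new -> 14 infected
Step 5: +4 new -> 18 infected
Step 6: +4 new -> 22 infected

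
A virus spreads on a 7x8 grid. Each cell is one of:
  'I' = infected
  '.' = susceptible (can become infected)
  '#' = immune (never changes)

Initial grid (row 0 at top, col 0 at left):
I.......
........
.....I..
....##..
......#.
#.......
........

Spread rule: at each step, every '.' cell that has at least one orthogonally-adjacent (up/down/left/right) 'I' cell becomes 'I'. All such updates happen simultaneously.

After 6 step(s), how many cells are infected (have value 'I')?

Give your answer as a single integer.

Step 0 (initial): 2 infected
Step 1: +5 new -> 7 infected
Step 2: +9 new -> 16 infected
Step 3: +11 new -> 27 infected
Step 4: +6 new -> 33 infected
Step 5: +5 new -> 38 infected
Step 6: +7 new -> 45 infected

Answer: 45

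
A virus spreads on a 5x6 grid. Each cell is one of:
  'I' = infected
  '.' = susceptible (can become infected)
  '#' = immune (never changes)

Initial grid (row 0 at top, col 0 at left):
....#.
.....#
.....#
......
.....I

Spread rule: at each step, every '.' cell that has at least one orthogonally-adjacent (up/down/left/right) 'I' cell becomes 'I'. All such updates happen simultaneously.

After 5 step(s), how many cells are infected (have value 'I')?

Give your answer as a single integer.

Step 0 (initial): 1 infected
Step 1: +2 new -> 3 infected
Step 2: +2 new -> 5 infected
Step 3: +3 new -> 8 infected
Step 4: +4 new -> 12 infected
Step 5: +4 new -> 16 infected

Answer: 16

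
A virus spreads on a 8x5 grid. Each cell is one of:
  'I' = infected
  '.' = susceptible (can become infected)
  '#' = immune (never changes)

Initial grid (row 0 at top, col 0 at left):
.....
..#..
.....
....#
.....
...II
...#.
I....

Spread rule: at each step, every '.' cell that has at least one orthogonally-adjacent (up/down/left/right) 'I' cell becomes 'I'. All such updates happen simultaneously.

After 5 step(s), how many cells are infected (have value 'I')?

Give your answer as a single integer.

Answer: 31

Derivation:
Step 0 (initial): 3 infected
Step 1: +6 new -> 9 infected
Step 2: +8 new -> 17 infected
Step 3: +5 new -> 22 infected
Step 4: +5 new -> 27 infected
Step 5: +4 new -> 31 infected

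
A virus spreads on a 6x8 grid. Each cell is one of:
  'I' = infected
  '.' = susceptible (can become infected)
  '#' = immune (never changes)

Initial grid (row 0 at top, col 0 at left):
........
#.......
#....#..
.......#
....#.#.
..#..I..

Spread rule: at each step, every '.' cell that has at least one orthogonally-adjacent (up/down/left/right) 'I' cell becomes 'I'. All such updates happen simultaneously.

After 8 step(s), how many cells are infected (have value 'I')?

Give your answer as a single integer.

Step 0 (initial): 1 infected
Step 1: +3 new -> 4 infected
Step 2: +3 new -> 7 infected
Step 3: +4 new -> 11 infected
Step 4: +4 new -> 15 infected
Step 5: +6 new -> 21 infected
Step 6: +9 new -> 30 infected
Step 7: +7 new -> 37 infected
Step 8: +2 new -> 39 infected

Answer: 39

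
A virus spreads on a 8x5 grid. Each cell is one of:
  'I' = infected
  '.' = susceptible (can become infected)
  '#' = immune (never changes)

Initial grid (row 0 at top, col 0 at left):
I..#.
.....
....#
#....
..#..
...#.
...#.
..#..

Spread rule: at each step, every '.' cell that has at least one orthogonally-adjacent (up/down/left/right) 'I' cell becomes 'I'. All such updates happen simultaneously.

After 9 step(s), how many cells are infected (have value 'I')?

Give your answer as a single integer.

Answer: 30

Derivation:
Step 0 (initial): 1 infected
Step 1: +2 new -> 3 infected
Step 2: +3 new -> 6 infected
Step 3: +2 new -> 8 infected
Step 4: +3 new -> 11 infected
Step 5: +4 new -> 15 infected
Step 6: +4 new -> 19 infected
Step 7: +5 new -> 24 infected
Step 8: +4 new -> 28 infected
Step 9: +2 new -> 30 infected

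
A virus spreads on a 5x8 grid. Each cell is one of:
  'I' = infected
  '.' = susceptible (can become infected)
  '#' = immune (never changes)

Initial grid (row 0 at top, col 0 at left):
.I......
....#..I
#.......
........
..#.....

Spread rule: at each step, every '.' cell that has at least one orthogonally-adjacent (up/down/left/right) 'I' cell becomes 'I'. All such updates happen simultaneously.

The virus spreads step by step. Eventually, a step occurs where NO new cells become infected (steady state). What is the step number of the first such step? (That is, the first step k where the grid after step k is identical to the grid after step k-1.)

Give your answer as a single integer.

Step 0 (initial): 2 infected
Step 1: +6 new -> 8 infected
Step 2: +8 new -> 16 infected
Step 3: +8 new -> 24 infected
Step 4: +7 new -> 31 infected
Step 5: +4 new -> 35 infected
Step 6: +2 new -> 37 infected
Step 7: +0 new -> 37 infected

Answer: 7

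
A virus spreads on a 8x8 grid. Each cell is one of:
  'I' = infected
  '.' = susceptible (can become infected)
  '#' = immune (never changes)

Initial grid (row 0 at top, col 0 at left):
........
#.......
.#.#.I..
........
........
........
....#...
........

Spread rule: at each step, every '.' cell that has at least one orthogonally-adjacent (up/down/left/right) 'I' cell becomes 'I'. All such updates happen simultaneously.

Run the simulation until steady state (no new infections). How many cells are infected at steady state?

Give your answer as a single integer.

Step 0 (initial): 1 infected
Step 1: +4 new -> 5 infected
Step 2: +7 new -> 12 infected
Step 3: +9 new -> 21 infected
Step 4: +9 new -> 30 infected
Step 5: +9 new -> 39 infected
Step 6: +8 new -> 47 infected
Step 7: +7 new -> 54 infected
Step 8: +3 new -> 57 infected
Step 9: +2 new -> 59 infected
Step 10: +1 new -> 60 infected
Step 11: +0 new -> 60 infected

Answer: 60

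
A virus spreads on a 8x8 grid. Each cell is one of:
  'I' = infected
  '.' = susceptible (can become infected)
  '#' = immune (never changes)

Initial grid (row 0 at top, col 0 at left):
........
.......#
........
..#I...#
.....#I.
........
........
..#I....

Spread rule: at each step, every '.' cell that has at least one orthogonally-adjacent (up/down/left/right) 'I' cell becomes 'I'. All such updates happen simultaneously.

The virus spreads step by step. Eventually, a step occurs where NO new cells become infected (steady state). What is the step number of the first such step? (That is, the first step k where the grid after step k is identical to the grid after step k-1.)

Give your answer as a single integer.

Step 0 (initial): 3 infected
Step 1: +8 new -> 11 infected
Step 2: +14 new -> 25 infected
Step 3: +14 new -> 39 infected
Step 4: +12 new -> 51 infected
Step 5: +7 new -> 58 infected
Step 6: +1 new -> 59 infected
Step 7: +0 new -> 59 infected

Answer: 7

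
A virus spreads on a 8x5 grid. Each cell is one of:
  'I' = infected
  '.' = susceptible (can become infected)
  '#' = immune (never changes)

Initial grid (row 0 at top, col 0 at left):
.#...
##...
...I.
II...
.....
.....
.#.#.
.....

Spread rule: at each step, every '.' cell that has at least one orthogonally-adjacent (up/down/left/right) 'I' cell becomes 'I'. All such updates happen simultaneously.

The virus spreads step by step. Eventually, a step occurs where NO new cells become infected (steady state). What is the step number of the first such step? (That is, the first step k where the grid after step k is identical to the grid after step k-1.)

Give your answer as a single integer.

Answer: 7

Derivation:
Step 0 (initial): 3 infected
Step 1: +9 new -> 12 infected
Step 2: +8 new -> 20 infected
Step 3: +6 new -> 26 infected
Step 4: +3 new -> 29 infected
Step 5: +3 new -> 32 infected
Step 6: +2 new -> 34 infected
Step 7: +0 new -> 34 infected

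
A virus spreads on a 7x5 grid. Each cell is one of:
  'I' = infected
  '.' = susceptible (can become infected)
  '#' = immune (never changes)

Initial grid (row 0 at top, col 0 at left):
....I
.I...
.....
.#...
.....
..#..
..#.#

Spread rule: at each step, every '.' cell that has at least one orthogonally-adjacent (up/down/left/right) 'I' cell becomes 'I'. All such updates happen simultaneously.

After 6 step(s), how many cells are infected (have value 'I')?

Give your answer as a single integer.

Step 0 (initial): 2 infected
Step 1: +6 new -> 8 infected
Step 2: +6 new -> 14 infected
Step 3: +4 new -> 18 infected
Step 4: +4 new -> 22 infected
Step 5: +4 new -> 26 infected
Step 6: +3 new -> 29 infected

Answer: 29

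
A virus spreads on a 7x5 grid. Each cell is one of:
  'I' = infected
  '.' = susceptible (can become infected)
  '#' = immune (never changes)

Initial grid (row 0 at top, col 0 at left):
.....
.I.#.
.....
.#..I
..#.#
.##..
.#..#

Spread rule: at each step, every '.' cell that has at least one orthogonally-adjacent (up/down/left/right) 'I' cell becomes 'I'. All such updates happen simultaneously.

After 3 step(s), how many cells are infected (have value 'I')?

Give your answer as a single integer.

Step 0 (initial): 2 infected
Step 1: +6 new -> 8 infected
Step 2: +8 new -> 16 infected
Step 3: +4 new -> 20 infected

Answer: 20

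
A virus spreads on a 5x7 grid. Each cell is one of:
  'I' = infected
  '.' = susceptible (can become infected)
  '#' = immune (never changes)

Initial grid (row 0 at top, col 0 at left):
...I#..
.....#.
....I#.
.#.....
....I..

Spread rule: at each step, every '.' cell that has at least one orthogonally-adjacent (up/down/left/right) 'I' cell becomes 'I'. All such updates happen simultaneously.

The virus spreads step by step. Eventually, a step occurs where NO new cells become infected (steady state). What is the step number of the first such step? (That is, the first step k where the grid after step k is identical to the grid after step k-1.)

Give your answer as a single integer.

Answer: 8

Derivation:
Step 0 (initial): 3 infected
Step 1: +7 new -> 10 infected
Step 2: +7 new -> 17 infected
Step 3: +6 new -> 23 infected
Step 4: +4 new -> 27 infected
Step 5: +2 new -> 29 infected
Step 6: +1 new -> 30 infected
Step 7: +1 new -> 31 infected
Step 8: +0 new -> 31 infected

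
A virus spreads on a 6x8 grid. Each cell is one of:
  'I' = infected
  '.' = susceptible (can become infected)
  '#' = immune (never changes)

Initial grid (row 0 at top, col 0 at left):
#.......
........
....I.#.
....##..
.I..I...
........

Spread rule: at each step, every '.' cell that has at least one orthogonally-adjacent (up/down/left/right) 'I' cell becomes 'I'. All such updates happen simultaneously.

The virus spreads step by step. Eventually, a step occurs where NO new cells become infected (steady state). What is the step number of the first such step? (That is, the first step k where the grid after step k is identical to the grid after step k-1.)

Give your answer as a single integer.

Answer: 6

Derivation:
Step 0 (initial): 3 infected
Step 1: +10 new -> 13 infected
Step 2: +13 new -> 26 infected
Step 3: +9 new -> 35 infected
Step 4: +7 new -> 42 infected
Step 5: +2 new -> 44 infected
Step 6: +0 new -> 44 infected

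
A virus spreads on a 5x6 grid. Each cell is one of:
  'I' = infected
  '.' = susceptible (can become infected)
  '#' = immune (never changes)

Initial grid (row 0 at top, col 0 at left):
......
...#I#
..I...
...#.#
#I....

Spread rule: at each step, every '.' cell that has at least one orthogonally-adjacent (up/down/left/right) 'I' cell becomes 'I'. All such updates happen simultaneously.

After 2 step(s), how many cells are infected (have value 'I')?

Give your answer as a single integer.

Answer: 20

Derivation:
Step 0 (initial): 3 infected
Step 1: +8 new -> 11 infected
Step 2: +9 new -> 20 infected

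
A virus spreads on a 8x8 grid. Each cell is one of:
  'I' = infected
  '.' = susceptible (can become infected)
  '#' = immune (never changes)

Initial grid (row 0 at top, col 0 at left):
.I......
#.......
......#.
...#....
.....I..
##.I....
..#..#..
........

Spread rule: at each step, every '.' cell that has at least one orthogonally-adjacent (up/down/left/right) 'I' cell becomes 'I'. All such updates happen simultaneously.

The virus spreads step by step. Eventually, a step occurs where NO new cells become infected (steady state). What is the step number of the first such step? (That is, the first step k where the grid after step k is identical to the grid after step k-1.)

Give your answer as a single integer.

Step 0 (initial): 3 infected
Step 1: +11 new -> 14 infected
Step 2: +11 new -> 25 infected
Step 3: +14 new -> 39 infected
Step 4: +11 new -> 50 infected
Step 5: +5 new -> 55 infected
Step 6: +2 new -> 57 infected
Step 7: +0 new -> 57 infected

Answer: 7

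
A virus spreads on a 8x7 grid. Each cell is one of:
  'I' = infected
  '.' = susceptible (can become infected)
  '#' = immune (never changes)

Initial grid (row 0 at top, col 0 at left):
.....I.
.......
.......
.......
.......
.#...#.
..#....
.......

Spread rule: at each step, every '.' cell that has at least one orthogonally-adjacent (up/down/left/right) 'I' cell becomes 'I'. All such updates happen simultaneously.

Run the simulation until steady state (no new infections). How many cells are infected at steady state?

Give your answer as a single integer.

Answer: 53

Derivation:
Step 0 (initial): 1 infected
Step 1: +3 new -> 4 infected
Step 2: +4 new -> 8 infected
Step 3: +5 new -> 13 infected
Step 4: +6 new -> 19 infected
Step 5: +6 new -> 25 infected
Step 6: +6 new -> 31 infected
Step 7: +6 new -> 37 infected
Step 8: +7 new -> 44 infected
Step 9: +3 new -> 47 infected
Step 10: +2 new -> 49 infected
Step 11: +2 new -> 51 infected
Step 12: +2 new -> 53 infected
Step 13: +0 new -> 53 infected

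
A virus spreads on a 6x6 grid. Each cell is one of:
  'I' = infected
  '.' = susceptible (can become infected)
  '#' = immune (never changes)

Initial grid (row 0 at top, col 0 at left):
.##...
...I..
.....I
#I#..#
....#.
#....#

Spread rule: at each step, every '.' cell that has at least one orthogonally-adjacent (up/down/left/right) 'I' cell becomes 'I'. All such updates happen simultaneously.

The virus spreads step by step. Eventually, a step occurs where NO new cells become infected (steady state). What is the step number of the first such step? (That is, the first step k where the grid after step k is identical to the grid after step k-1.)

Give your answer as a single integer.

Answer: 6

Derivation:
Step 0 (initial): 3 infected
Step 1: +8 new -> 11 infected
Step 2: +10 new -> 21 infected
Step 3: +3 new -> 24 infected
Step 4: +2 new -> 26 infected
Step 5: +1 new -> 27 infected
Step 6: +0 new -> 27 infected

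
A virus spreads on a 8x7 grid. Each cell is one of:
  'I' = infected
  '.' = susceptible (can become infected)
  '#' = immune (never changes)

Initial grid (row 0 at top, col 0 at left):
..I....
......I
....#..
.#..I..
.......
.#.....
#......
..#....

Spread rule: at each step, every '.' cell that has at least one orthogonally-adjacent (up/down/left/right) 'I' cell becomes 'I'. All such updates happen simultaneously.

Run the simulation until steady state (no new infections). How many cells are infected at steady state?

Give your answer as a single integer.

Answer: 51

Derivation:
Step 0 (initial): 3 infected
Step 1: +9 new -> 12 infected
Step 2: +14 new -> 26 infected
Step 3: +7 new -> 33 infected
Step 4: +7 new -> 40 infected
Step 5: +6 new -> 46 infected
Step 6: +3 new -> 49 infected
Step 7: +1 new -> 50 infected
Step 8: +1 new -> 51 infected
Step 9: +0 new -> 51 infected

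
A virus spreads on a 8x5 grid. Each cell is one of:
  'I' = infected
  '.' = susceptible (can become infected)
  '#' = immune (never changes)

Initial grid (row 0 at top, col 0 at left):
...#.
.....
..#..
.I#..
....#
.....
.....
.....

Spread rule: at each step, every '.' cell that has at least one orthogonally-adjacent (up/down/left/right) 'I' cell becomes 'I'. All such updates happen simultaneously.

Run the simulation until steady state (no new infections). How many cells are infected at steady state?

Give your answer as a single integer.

Step 0 (initial): 1 infected
Step 1: +3 new -> 4 infected
Step 2: +5 new -> 9 infected
Step 3: +7 new -> 16 infected
Step 4: +8 new -> 24 infected
Step 5: +7 new -> 31 infected
Step 6: +4 new -> 35 infected
Step 7: +1 new -> 36 infected
Step 8: +0 new -> 36 infected

Answer: 36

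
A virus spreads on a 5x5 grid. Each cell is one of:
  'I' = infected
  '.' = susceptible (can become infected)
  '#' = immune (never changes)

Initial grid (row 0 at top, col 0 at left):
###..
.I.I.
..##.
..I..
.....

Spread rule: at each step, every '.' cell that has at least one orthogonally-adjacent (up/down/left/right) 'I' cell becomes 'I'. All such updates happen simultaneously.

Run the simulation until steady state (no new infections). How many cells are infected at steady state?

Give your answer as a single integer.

Answer: 20

Derivation:
Step 0 (initial): 3 infected
Step 1: +8 new -> 11 infected
Step 2: +7 new -> 18 infected
Step 3: +2 new -> 20 infected
Step 4: +0 new -> 20 infected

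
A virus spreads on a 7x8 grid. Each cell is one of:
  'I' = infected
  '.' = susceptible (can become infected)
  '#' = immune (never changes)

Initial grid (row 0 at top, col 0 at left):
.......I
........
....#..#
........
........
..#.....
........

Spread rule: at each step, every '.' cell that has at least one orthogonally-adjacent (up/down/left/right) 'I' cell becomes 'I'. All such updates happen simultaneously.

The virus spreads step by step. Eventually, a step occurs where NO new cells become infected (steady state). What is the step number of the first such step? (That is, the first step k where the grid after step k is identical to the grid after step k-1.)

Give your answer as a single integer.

Step 0 (initial): 1 infected
Step 1: +2 new -> 3 infected
Step 2: +2 new -> 5 infected
Step 3: +3 new -> 8 infected
Step 4: +4 new -> 12 infected
Step 5: +5 new -> 17 infected
Step 6: +7 new -> 24 infected
Step 7: +8 new -> 32 infected
Step 8: +7 new -> 39 infected
Step 9: +5 new -> 44 infected
Step 10: +3 new -> 47 infected
Step 11: +3 new -> 50 infected
Step 12: +2 new -> 52 infected
Step 13: +1 new -> 53 infected
Step 14: +0 new -> 53 infected

Answer: 14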